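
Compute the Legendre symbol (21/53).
(21/53) = 21^{26} mod 53 = -1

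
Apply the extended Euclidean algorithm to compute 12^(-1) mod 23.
Extended GCD: 12(2) + 23(-1) = 1. So 12^(-1) ≡ 2 mod 23. Verify: 12 × 2 = 24 ≡ 1 mod 23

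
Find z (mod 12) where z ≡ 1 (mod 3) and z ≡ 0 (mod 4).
M = 3 × 4 = 12. M₁ = 4, y₁ ≡ 1 (mod 3). M₂ = 3, y₂ ≡ 3 (mod 4). z = 1×4×1 + 0×3×3 ≡ 4 (mod 12)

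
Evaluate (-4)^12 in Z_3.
Using Fermat: (-4)^{2} ≡ 1 mod 3. 12 ≡ 0 mod 2. So (-4)^{12} ≡ (-4)^{0} ≡ 1 mod 3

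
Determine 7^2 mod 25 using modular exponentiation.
7^{2} = 49 ≡ 24 mod 25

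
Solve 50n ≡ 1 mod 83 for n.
Since 83 is prime, by Fermat 50^(-1) ≡ 50^{81} ≡ 5 mod 83. Verify: 50 × 5 = 250 ≡ 1 mod 83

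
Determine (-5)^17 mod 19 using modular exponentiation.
By repeated squaring mod 19: (-5)^{1}≡14, (-5)^{2}≡6, (-5)^{4}≡17, (-5)^{8}≡4, (-5)^{16}≡16. Then (-5)^{17} = (-5)^{16+1} ≡ 16 × 14 ≡ 15 mod 19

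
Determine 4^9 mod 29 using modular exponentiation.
By repeated squaring (mod 29): 4^{1}≡4, 4^{2}≡16, 4^{4}≡24, 4^{8}≡25. Then 4^{9} = 4^{8+1} ≡ 25 × 4 ≡ 13 (mod 29)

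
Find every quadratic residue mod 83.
Squares in Z_83*: {1, 3, 4, 7, 9, 10, 11, 12, 16, 17, 21, 23, 25, 26, 27, 28, 29, 30, 31, 33, 36, 37, 38, 40, 41, 44, 48, 49, 51, 59, 61, 63, 64, 65, 68, 69, 70, 75, 77, 78, 81}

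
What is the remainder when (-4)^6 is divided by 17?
By repeated squaring mod 17: (-4)^{1}≡13, (-4)^{2}≡16, (-4)^{4}≡1. Then (-4)^{6} = (-4)^{4+2} ≡ 1 × 16 ≡ 16 mod 17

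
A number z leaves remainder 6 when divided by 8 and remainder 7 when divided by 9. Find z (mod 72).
M = 8 × 9 = 72. M₁ = 9, y₁ ≡ 1 (mod 8). M₂ = 8, y₂ ≡ 8 (mod 9). z = 6×9×1 + 7×8×8 ≡ 70 (mod 72)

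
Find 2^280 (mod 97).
Using Fermat: 2^{96} ≡ 1 (mod 97). 280 ≡ 88 (mod 96). So 2^{280} ≡ 2^{88} ≡ 36 (mod 97)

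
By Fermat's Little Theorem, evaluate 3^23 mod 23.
By Fermat: 3^{22} ≡ 1 mod 23. So 3^{23} = 3^{22} · 3^{1} ≡ 3^{1} ≡ 3 mod 23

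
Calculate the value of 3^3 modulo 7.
3^{3} = 27 ≡ 6 mod 7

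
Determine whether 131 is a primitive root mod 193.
131^{48} ≡ 1 (mod 193) and 48 < 192, so ord_193(131) = 48 ≠ 192 and 131 is not a primitive root.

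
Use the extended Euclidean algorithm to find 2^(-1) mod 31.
Extended GCD: 2(-15) + 31(1) = 1. So 2^(-1) ≡ -15 ≡ 16 (mod 31). Verify: 2 × 16 = 32 ≡ 1 (mod 31)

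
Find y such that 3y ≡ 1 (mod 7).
Since 7 is prime, by Fermat 3^(-1) ≡ 3^{5} ≡ 5 (mod 7). Verify: 3 × 5 = 15 ≡ 1 (mod 7)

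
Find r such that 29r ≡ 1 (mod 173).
Since 173 is prime, by Fermat 29^(-1) ≡ 29^{171} ≡ 6 (mod 173). Verify: 29 × 6 = 174 ≡ 1 (mod 173)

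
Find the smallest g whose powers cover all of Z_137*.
g = 3. Powers: [3, 9, 27, 81, 106, 44, 132, ...] generates all 136 non-zero residues.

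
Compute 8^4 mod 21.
8^{4} = 4096 ≡ 1 (mod 21)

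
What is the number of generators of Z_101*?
There are φ(101-1) = φ(100) = 40 primitive roots modulo 101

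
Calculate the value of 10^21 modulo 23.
By repeated squaring (mod 23): 10^{1}≡10, 10^{2}≡8, 10^{4}≡18, 10^{8}≡2, 10^{16}≡4. Then 10^{21} = 10^{16+4+1} ≡ 4 × 18 × 10 ≡ 7 (mod 23)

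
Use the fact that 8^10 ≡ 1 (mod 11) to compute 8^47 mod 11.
By Fermat: 8^{10} ≡ 1 (mod 11). 47 = 4×10 + 7. So 8^{47} ≡ 8^{7} ≡ 2 (mod 11)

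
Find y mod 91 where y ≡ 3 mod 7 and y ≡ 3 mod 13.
M = 7 × 13 = 91. M₁ = 13, y₁ ≡ 6 mod 7. M₂ = 7, y₂ ≡ 2 mod 13. y = 3×13×6 + 3×7×2 ≡ 3 mod 91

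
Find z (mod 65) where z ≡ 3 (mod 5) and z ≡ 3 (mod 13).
M = 5 × 13 = 65. M₁ = 13, y₁ ≡ 2 (mod 5). M₂ = 5, y₂ ≡ 8 (mod 13). z = 3×13×2 + 3×5×8 ≡ 3 (mod 65)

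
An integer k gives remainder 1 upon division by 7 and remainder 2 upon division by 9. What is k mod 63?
M = 7 × 9 = 63. M₁ = 9, y₁ ≡ 4 mod 7. M₂ = 7, y₂ ≡ 4 mod 9. k = 1×9×4 + 2×7×4 ≡ 29 mod 63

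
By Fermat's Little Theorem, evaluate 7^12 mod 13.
By Fermat's Little Theorem, 7^{12} ≡ 1 (mod 13) since 13 is prime and gcd(7, 13) = 1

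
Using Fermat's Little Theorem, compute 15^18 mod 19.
By Fermat's Little Theorem, 15^{18} ≡ 1 mod 19 since 19 is prime and gcd(15, 19) = 1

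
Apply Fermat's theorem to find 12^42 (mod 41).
By Fermat: 12^{40} ≡ 1 (mod 41). So 12^{42} = 12^{40} · 12^{2} ≡ 12^{2} ≡ 21 (mod 41)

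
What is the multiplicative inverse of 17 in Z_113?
Since 113 is prime, by Fermat 17^(-1) ≡ 17^{111} ≡ 20 mod 113. Verify: 17 × 20 = 340 ≡ 1 mod 113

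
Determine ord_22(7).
Powers of 7 mod 22: 7^1≡7, 7^2≡5, 7^3≡13, 7^4≡3, 7^5≡21, 7^6≡15, 7^7≡17, 7^8≡9, 7^9≡19, 7^10≡1. So the order of 7 is 10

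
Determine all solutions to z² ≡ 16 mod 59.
The square roots of 16 mod 59 are 4 and 55. Verify: 4² = 16 ≡ 16 mod 59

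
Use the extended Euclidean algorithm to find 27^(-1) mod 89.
Extended GCD: 27(33) + 89(-10) = 1. So 27^(-1) ≡ 33 mod 89. Verify: 27 × 33 = 891 ≡ 1 mod 89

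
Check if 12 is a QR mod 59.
By Euler's criterion: 12^{29} ≡ 1 mod 59. Since this equals 1, 12 is a QR.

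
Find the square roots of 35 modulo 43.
The square roots of 35 mod 43 are 11 and 32. Verify: 11² = 121 ≡ 35 mod 43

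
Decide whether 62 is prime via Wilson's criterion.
(61)! mod 62 = 0. Since 0 ≢ -1 mod 62, 62 is not prime.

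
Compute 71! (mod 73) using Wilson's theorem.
(72)! = (71)! × (72) ≡ -1 (mod 73). So (71)! ≡ -1 × (72)^(-1) ≡ (-1)×(-1) = 1 (mod 73)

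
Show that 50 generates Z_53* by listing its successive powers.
50^1, 50^2, ..., 50^{52} mod 53: [50, 9, 26, 28, 22, 40, 39, 42, 33, 7, 32, 10, 23, 37, 48, 15, 8, 29, 19, 49, 12, 17, 2, 47, 18, 52, 3, 44, 27, 25, 31, 13, 14, 11, 20, 46, 21, 43, 30, 16, 5, 38, 45, 24, 34, 4, 41, 36, 51, 6, 35, 1]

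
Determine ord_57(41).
Powers of 41 mod 57: 41^1≡41, 41^2≡28, 41^3≡8, 41^4≡43, 41^5≡53, 41^6≡7, 41^7≡2, 41^8≡25, 41^9≡56, 41^10≡16, 41^11≡29, 41^12≡49, 41^13≡14, 41^14≡4, 41^15≡50, 41^16≡55, 41^17≡32, 41^18≡1. ord_57(41) = 18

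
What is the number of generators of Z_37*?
A prime p has φ(p-1) primitive roots; here φ(36) = 12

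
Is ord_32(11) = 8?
Powers of 11 mod 32: 11^1≡11, 11^2≡25, 11^3≡19, 11^4≡17, 11^5≡27, 11^6≡9, 11^7≡3, 11^8≡1. First k with 11^k≡1 is k=8. Yes, ord_32(11) = 8.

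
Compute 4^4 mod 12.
4^{4} = 256 ≡ 4 mod 12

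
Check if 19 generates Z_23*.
ord_23(19) divides 22. For each prime q|22: 19^{11}≡22, 19^{2}≡16, none ≡ 1. So 19 has order 22 and is a primitive root mod 23.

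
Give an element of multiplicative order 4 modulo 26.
5 has order 4 mod 26 since 5^{4} ≡ 1 mod 26 and no smaller power works.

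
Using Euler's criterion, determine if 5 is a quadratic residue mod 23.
By Euler's criterion: 5^{11} ≡ 22 mod 23. Since this equals -1 (≡ 22), 5 is not a QR.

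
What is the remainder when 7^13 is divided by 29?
By repeated squaring mod 29: 7^{1}≡7, 7^{2}≡20, 7^{4}≡23, 7^{8}≡7. Then 7^{13} = 7^{8+4+1} ≡ 7 × 23 × 7 ≡ 25 mod 29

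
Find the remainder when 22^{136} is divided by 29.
By Fermat: 22^{28} ≡ 1 (mod 29). 136 = 4×28 + 24. So 22^{136} ≡ 22^{24} ≡ 24 (mod 29)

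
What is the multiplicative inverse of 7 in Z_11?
Since 11 is prime, by Fermat 7^(-1) ≡ 7^{9} ≡ 8 mod 11. Verify: 7 × 8 = 56 ≡ 1 mod 11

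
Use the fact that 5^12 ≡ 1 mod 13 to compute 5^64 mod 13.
By Fermat: 5^{12} ≡ 1 mod 13. 64 = 5×12 + 4. So 5^{64} ≡ 5^{4} ≡ 1 mod 13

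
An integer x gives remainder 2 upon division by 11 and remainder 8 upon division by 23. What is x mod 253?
M = 11 × 23 = 253. M₁ = 23, y₁ ≡ 1 mod 11. M₂ = 11, y₂ ≡ 21 mod 23. x = 2×23×1 + 8×11×21 ≡ 123 mod 253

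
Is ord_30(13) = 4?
Powers of 13 mod 30: 13^1≡13, 13^2≡19, 13^3≡7, 13^4≡1. First k with 13^k≡1 is k=4. Yes, ord_30(13) = 4.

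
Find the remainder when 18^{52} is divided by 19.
By Fermat: 18^{18} ≡ 1 (mod 19). 52 = 2×18 + 16. So 18^{52} ≡ 18^{16} ≡ 1 (mod 19)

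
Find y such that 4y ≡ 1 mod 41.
Since 41 is prime, by Fermat 4^(-1) ≡ 4^{39} ≡ 31 mod 41. Verify: 4 × 31 = 124 ≡ 1 mod 41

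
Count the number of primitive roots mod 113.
Number of primitive roots mod 113 = φ(p-1) = φ(112) = 48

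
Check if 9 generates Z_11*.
9^{5} ≡ 1 (mod 11) and 5 < 10, so ord_11(9) = 5 ≠ 10 and 9 is not a primitive root.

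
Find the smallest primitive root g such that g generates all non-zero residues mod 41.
g = 6. For each prime q|40: 6^{20}≡40, 6^{8}≡10, none ≡ 1, so ord_41(6) = 40 and 6 is a primitive root.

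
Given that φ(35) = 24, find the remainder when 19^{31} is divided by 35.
By Euler: 19^{24} ≡ 1 mod 35 since gcd(19, 35) = 1. 31 = 1×24 + 7. So 19^{31} ≡ 19^{7} ≡ 19 mod 35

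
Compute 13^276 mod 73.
Using Fermat: 13^{72} ≡ 1 mod 73. 276 ≡ 60 mod 72. So 13^{276} ≡ 13^{60} ≡ 9 mod 73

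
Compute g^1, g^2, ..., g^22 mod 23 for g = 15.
15^1, 15^2, ..., 15^{22} mod 23: [15, 18, 17, 2, 7, 13, 11, 4, 14, 3, 22, 8, 5, 6, 21, 16, 10, 12, 19, 9, 20, 1]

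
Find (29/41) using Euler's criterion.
(29/41) = 29^{20} mod 41 = -1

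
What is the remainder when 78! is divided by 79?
By Wilson's theorem, (78)! ≡ -1 ≡ 78 mod 79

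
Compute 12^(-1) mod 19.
Since 19 is prime, by Fermat 12^(-1) ≡ 12^{17} ≡ 8 mod 19. Verify: 12 × 8 = 96 ≡ 1 mod 19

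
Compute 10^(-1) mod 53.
Since 53 is prime, by Fermat 10^(-1) ≡ 10^{51} ≡ 16 mod 53. Verify: 10 × 16 = 160 ≡ 1 mod 53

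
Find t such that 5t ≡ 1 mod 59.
Since 59 is prime, by Fermat 5^(-1) ≡ 5^{57} ≡ 12 mod 59. Verify: 5 × 12 = 60 ≡ 1 mod 59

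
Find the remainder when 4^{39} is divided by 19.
By Fermat: 4^{18} ≡ 1 mod 19. 39 = 2×18 + 3. So 4^{39} ≡ 4^{3} ≡ 7 mod 19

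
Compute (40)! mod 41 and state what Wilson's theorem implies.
(40)! mod 41 = 40. Since this equals -1 (mod 41), Wilson confirms 41 is prime.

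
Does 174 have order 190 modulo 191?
ord_191(174) divides 190. For each prime q|190: 174^{95}≡190, 174^{38}≡109, 174^{10}≡32, none ≡ 1. So 174 has order 190 and is a primitive root mod 191.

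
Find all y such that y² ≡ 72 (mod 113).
The square roots of 72 mod 113 are 33 and 80. Verify: 33² = 1089 ≡ 72 (mod 113)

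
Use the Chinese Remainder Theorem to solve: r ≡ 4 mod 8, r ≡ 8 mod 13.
M = 8 × 13 = 104. M₁ = 13, y₁ ≡ 5 mod 8. M₂ = 8, y₂ ≡ 5 mod 13. r = 4×13×5 + 8×8×5 ≡ 60 mod 104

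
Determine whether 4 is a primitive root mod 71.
4^{35} ≡ 1 mod 71 and 35 < 70, so ord_71(4) = 35 ≠ 70 and 4 is not a primitive root.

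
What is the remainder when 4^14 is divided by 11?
Using Fermat: 4^{10} ≡ 1 mod 11. 14 ≡ 4 mod 10. So 4^{14} ≡ 4^{4} ≡ 3 mod 11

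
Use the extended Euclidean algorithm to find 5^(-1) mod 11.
Extended GCD: 5(-2) + 11(1) = 1. So 5^(-1) ≡ -2 ≡ 9 mod 11. Verify: 5 × 9 = 45 ≡ 1 mod 11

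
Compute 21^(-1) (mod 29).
Since 29 is prime, by Fermat 21^(-1) ≡ 21^{27} ≡ 18 (mod 29). Verify: 21 × 18 = 378 ≡ 1 (mod 29)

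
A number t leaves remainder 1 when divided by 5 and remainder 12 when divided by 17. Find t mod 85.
M = 5 × 17 = 85. M₁ = 17, y₁ ≡ 3 mod 5. M₂ = 5, y₂ ≡ 7 mod 17. t = 1×17×3 + 12×5×7 ≡ 46 mod 85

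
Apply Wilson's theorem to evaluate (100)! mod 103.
(102)! = (100)! × (101) × (102) ≡ -1 mod 103. So (100)! ≡ -1 × [(102)(101)]^(-1) ≡ 51 mod 103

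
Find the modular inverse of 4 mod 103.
Since 103 is prime, by Fermat 4^(-1) ≡ 4^{101} ≡ 26 (mod 103). Verify: 4 × 26 = 104 ≡ 1 (mod 103)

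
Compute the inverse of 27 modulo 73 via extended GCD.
Extended GCD: 27(-27) + 73(10) = 1. So 27^(-1) ≡ -27 ≡ 46 mod 73. Verify: 27 × 46 = 1242 ≡ 1 mod 73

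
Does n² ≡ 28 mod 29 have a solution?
By Euler's criterion: 28^{14} ≡ 1 mod 29. Since this equals 1, 28 is a QR.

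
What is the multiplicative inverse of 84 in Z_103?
Since 103 is prime, by Fermat 84^(-1) ≡ 84^{101} ≡ 65 mod 103. Verify: 84 × 65 = 5460 ≡ 1 mod 103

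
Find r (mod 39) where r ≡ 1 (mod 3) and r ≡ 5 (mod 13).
M = 3 × 13 = 39. M₁ = 13, y₁ ≡ 1 (mod 3). M₂ = 3, y₂ ≡ 9 (mod 13). r = 1×13×1 + 5×3×9 ≡ 31 (mod 39)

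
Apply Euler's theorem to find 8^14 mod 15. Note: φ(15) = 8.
By Euler: 8^{8} ≡ 1 mod 15 since gcd(8, 15) = 1. 14 = 1×8 + 6. So 8^{14} ≡ 8^{6} ≡ 4 mod 15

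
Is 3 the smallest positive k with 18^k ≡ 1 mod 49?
Powers of 18 mod 49: 18^1≡18, 18^2≡30, 18^3≡1. First k with 18^k≡1 is k=3. Yes, ord_49(18) = 3.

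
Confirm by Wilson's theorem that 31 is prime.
(30)! mod 31 = 30. Since this equals -1 (mod 31), Wilson confirms 31 is prime.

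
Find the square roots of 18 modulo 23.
The square roots of 18 mod 23 are 8 and 15. Verify: 8² = 64 ≡ 18 mod 23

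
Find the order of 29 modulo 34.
Powers of 29 mod 34: 29^1≡29, 29^2≡25, 29^3≡11, 29^4≡13, 29^5≡3, 29^6≡19, 29^7≡7, 29^8≡33, 29^9≡5, 29^10≡9, 29^11≡23, 29^12≡21, 29^13≡31, 29^14≡15, 29^15≡27, 29^16≡1. So the order of 29 is 16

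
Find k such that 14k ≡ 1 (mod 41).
Since 41 is prime, by Fermat 14^(-1) ≡ 14^{39} ≡ 3 (mod 41). Verify: 14 × 3 = 42 ≡ 1 (mod 41)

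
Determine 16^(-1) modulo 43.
Since 43 is prime, by Fermat 16^(-1) ≡ 16^{41} ≡ 35 (mod 43). Verify: 16 × 35 = 560 ≡ 1 (mod 43)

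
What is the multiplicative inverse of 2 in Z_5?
Since 5 is prime, by Fermat 2^(-1) ≡ 2^{3} ≡ 3 mod 5. Verify: 2 × 3 = 6 ≡ 1 mod 5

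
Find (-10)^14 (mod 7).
Using Fermat: (-10)^{6} ≡ 1 (mod 7). 14 ≡ 2 (mod 6). So (-10)^{14} ≡ (-10)^{2} ≡ 2 (mod 7)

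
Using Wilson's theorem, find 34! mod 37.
(36)! = (34)! × (35) × (36) ≡ -1 mod 37. So (34)! ≡ -1 × [(36)(35)]^(-1) ≡ 18 mod 37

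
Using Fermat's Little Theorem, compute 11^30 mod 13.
By Fermat: 11^{12} ≡ 1 (mod 13). 30 = 2×12 + 6. So 11^{30} ≡ 11^{6} ≡ 12 (mod 13)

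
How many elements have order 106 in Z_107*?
A prime p has φ(p-1) primitive roots; here φ(106) = 52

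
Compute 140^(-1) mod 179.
Since 179 is prime, by Fermat 140^(-1) ≡ 140^{177} ≡ 78 mod 179. Verify: 140 × 78 = 10920 ≡ 1 mod 179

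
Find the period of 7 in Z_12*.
Powers of 7 mod 12: 7^1≡7, 7^2≡1. Order = 2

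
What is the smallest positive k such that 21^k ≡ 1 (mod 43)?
Powers of 21 mod 43: 21^1≡21, 21^2≡11, 21^3≡16, 21^4≡35, 21^5≡4, 21^6≡41, 21^7≡1. Order = 7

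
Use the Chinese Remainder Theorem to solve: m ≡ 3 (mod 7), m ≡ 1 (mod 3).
M = 7 × 3 = 21. M₁ = 3, y₁ ≡ 5 (mod 7). M₂ = 7, y₂ ≡ 1 (mod 3). m = 3×3×5 + 1×7×1 ≡ 10 (mod 21)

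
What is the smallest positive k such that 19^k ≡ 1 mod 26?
Powers of 19 mod 26: 19^1≡19, 19^2≡23, 19^3≡21, 19^4≡9, 19^5≡15, 19^6≡25, 19^7≡7, 19^8≡3, 19^9≡5, 19^10≡17, 19^11≡11, 19^12≡1. So the order of 19 is 12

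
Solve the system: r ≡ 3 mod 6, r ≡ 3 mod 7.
M = 6 × 7 = 42. M₁ = 7, y₁ ≡ 1 mod 6. M₂ = 6, y₂ ≡ 6 mod 7. r = 3×7×1 + 3×6×6 ≡ 3 mod 42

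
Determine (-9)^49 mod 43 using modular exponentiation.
Using Fermat: (-9)^{42} ≡ 1 mod 43. 49 ≡ 7 mod 42. So (-9)^{49} ≡ (-9)^{7} ≡ 7 mod 43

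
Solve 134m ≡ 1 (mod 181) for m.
Since 181 is prime, by Fermat 134^(-1) ≡ 134^{179} ≡ 77 (mod 181). Verify: 134 × 77 = 10318 ≡ 1 (mod 181)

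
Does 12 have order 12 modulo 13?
12^{2} ≡ 1 (mod 13) and 2 < 12, so ord_13(12) = 2 ≠ 12 and 12 is not a primitive root.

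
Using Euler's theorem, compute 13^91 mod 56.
By Euler: 13^{24} ≡ 1 mod 56 since gcd(13, 56) = 1. 91 = 3×24 + 19. So 13^{91} ≡ 13^{19} ≡ 13 mod 56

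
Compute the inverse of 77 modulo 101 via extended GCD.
Extended GCD: 77(21) + 101(-16) = 1. So 77^(-1) ≡ 21 mod 101. Verify: 77 × 21 = 1617 ≡ 1 mod 101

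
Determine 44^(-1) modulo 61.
Since 61 is prime, by Fermat 44^(-1) ≡ 44^{59} ≡ 43 mod 61. Verify: 44 × 43 = 1892 ≡ 1 mod 61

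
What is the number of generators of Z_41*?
Number of primitive roots mod 41 = φ(p-1) = φ(40) = 16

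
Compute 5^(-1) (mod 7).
Since 7 is prime, by Fermat 5^(-1) ≡ 5^{5} ≡ 3 (mod 7). Verify: 5 × 3 = 15 ≡ 1 (mod 7)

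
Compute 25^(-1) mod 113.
Since 113 is prime, by Fermat 25^(-1) ≡ 25^{111} ≡ 104 mod 113. Verify: 25 × 104 = 2600 ≡ 1 mod 113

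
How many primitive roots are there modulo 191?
Number of primitive roots mod 191 = φ(p-1) = φ(190) = 72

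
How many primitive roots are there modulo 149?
Number of primitive roots mod 149 = φ(p-1) = φ(148) = 72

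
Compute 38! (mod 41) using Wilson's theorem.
(40)! = (38)! × (39) × (40) ≡ -1 (mod 41). So (38)! ≡ -1 × [(40)(39)]^(-1) ≡ 20 (mod 41)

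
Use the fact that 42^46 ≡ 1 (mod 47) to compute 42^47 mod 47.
By Fermat: 42^{46} ≡ 1 (mod 47). So 42^{47} = 42^{46} · 42^{1} ≡ 42^{1} ≡ 42 (mod 47)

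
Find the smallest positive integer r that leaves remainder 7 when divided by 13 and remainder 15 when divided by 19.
M = 13 × 19 = 247. M₁ = 19, y₁ ≡ 11 (mod 13). M₂ = 13, y₂ ≡ 3 (mod 19). r = 7×19×11 + 15×13×3 ≡ 72 (mod 247)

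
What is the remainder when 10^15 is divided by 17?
By repeated squaring (mod 17): 10^{1}≡10, 10^{2}≡15, 10^{4}≡4, 10^{8}≡16. Then 10^{15} = 10^{8+4+2+1} ≡ 16 × 4 × 15 × 10 ≡ 12 (mod 17)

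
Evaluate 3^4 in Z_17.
3^{4} = 81 ≡ 13 (mod 17)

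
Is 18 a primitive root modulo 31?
18^{15} ≡ 1 mod 31 and 15 < 30, so ord_31(18) = 15 ≠ 30 and 18 is not a primitive root.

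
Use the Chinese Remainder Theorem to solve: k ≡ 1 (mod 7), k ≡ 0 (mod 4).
M = 7 × 4 = 28. M₁ = 4, y₁ ≡ 2 (mod 7). M₂ = 7, y₂ ≡ 3 (mod 4). k = 1×4×2 + 0×7×3 ≡ 8 (mod 28)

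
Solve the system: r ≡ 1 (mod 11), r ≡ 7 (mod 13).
M = 11 × 13 = 143. M₁ = 13, y₁ ≡ 6 (mod 11). M₂ = 11, y₂ ≡ 6 (mod 13). r = 1×13×6 + 7×11×6 ≡ 111 (mod 143)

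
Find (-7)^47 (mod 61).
By repeated squaring (mod 61): (-7)^{1}≡54, (-7)^{2}≡49, (-7)^{4}≡22, (-7)^{8}≡57, (-7)^{16}≡16, (-7)^{32}≡12. Then (-7)^{47} = (-7)^{32+8+4+2+1} ≡ 12 × 57 × 22 × 49 × 54 ≡ 51 (mod 61)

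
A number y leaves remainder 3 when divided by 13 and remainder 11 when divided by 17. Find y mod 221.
M = 13 × 17 = 221. M₁ = 17, y₁ ≡ 10 mod 13. M₂ = 13, y₂ ≡ 4 mod 17. y = 3×17×10 + 11×13×4 ≡ 198 mod 221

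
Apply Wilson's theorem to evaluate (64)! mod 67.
(66)! = (64)! × (65) × (66) ≡ -1 mod 67. So (64)! ≡ -1 × [(66)(65)]^(-1) ≡ 33 mod 67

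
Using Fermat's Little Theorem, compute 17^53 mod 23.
By Fermat: 17^{22} ≡ 1 (mod 23). 53 = 2×22 + 9. So 17^{53} ≡ 17^{9} ≡ 7 (mod 23)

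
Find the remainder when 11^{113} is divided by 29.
By Fermat: 11^{28} ≡ 1 (mod 29). 113 = 4×28 + 1. So 11^{113} ≡ 11^{1} ≡ 11 (mod 29)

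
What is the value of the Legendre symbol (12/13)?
(12/13) = 12^{6} mod 13 = 1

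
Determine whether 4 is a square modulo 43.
By Euler's criterion: 4^{21} ≡ 1 (mod 43). Since this equals 1, 4 is a QR.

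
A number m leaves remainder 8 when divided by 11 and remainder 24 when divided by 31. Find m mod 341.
M = 11 × 31 = 341. M₁ = 31, y₁ ≡ 5 mod 11. M₂ = 11, y₂ ≡ 17 mod 31. m = 8×31×5 + 24×11×17 ≡ 272 mod 341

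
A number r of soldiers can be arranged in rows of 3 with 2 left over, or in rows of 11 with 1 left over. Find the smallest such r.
M = 3 × 11 = 33. M₁ = 11, y₁ ≡ 2 mod 3. M₂ = 3, y₂ ≡ 4 mod 11. r = 2×11×2 + 1×3×4 ≡ 23 mod 33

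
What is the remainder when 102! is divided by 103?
By Wilson's theorem, (102)! ≡ -1 ≡ 102 (mod 103)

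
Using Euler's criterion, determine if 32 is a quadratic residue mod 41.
By Euler's criterion: 32^{20} ≡ 1 mod 41. Since this equals 1, 32 is a QR.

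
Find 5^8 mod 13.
By repeated squaring mod 13: 5^{1}≡5, 5^{2}≡12, 5^{4}≡1, 5^{8}≡1. So 5^{8} ≡ 1 mod 13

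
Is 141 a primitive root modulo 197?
ord_197(141) divides 196. For each prime q|196: 141^{98}≡196, 141^{28}≡178, none ≡ 1. So 141 has order 196 and is a primitive root mod 197.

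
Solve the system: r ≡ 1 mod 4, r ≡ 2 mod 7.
M = 4 × 7 = 28. M₁ = 7, y₁ ≡ 3 mod 4. M₂ = 4, y₂ ≡ 2 mod 7. r = 1×7×3 + 2×4×2 ≡ 9 mod 28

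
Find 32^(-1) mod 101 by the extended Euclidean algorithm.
Extended GCD: 32(-41) + 101(13) = 1. So 32^(-1) ≡ -41 ≡ 60 mod 101. Verify: 32 × 60 = 1920 ≡ 1 mod 101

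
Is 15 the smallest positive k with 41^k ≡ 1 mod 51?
Powers of 41 mod 51: 41^1≡41, 41^2≡49, 41^3≡20, 41^4≡4, 41^5≡11, 41^6≡43, 41^7≡29, 41^8≡16, 41^9≡44, 41^10≡19, 41^11≡14, 41^12≡13, 41^13≡23, 41^14≡25, 41^15≡5, 41^16≡1. 41^15≡5≢1, so ord ≠ 15. No, the actual order is 16.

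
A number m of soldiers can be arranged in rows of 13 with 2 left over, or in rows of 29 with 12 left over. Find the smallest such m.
M = 13 × 29 = 377. M₁ = 29, y₁ ≡ 9 (mod 13). M₂ = 13, y₂ ≡ 9 (mod 29). m = 2×29×9 + 12×13×9 ≡ 41 (mod 377)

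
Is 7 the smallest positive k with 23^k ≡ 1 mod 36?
Powers of 23 mod 36: 23^1≡23, 23^2≡25, 23^3≡35, 23^4≡13, 23^5≡11, 23^6≡1. Already 23^6≡1, so the order is 6 < 7. No, the actual order is 6.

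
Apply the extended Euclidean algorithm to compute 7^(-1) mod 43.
Extended GCD: 7(-6) + 43(1) = 1. So 7^(-1) ≡ -6 ≡ 37 (mod 43). Verify: 7 × 37 = 259 ≡ 1 (mod 43)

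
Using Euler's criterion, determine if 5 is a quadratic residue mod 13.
By Euler's criterion: 5^{6} ≡ 12 mod 13. Since this equals -1 (≡ 12), 5 is not a QR.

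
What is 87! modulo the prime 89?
(88)! = (87)! × (88) ≡ -1 mod 89. So (87)! ≡ -1 × (88)^(-1) ≡ (-1)×(-1) = 1 mod 89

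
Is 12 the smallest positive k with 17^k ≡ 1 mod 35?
Powers of 17 mod 35: 17^1≡17, 17^2≡9, 17^3≡13, 17^4≡11, 17^5≡12, 17^6≡29, 17^7≡3, 17^8≡16, 17^9≡27, 17^10≡4, 17^11≡33, 17^12≡1. First k with 17^k≡1 is k=12. Yes, ord_35(17) = 12.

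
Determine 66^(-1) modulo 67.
Since 67 is prime, by Fermat 66^(-1) ≡ 66^{65} ≡ 66 mod 67. Verify: 66 × 66 = 4356 ≡ 1 mod 67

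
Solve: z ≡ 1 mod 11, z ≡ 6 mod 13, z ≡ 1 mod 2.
M = 11 × 13 × 2 = 286. M₁ = 26, y₁ ≡ 3 mod 11. M₂ = 22, y₂ ≡ 3 mod 13. M₃ = 143, y₃ ≡ 1 mod 2. z = 1×26×3 + 6×22×3 + 1×143×1 ≡ 45 mod 286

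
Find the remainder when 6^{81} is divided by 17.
By Fermat: 6^{16} ≡ 1 (mod 17). 81 = 5×16 + 1. So 6^{81} ≡ 6^{1} ≡ 6 (mod 17)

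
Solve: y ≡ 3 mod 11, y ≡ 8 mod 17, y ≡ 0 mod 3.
M = 11 × 17 × 3 = 561. M₁ = 51, y₁ ≡ 8 mod 11. M₂ = 33, y₂ ≡ 16 mod 17. M₃ = 187, y₃ ≡ 1 mod 3. y = 3×51×8 + 8×33×16 + 0×187×1 ≡ 399 mod 561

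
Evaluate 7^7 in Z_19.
By repeated squaring (mod 19): 7^{1}≡7, 7^{2}≡11, 7^{4}≡7. Then 7^{7} = 7^{4+2+1} ≡ 7 × 11 × 7 ≡ 7 (mod 19)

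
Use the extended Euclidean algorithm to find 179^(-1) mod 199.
Extended GCD: 179(-10) + 199(9) = 1. So 179^(-1) ≡ -10 ≡ 189 mod 199. Verify: 179 × 189 = 33831 ≡ 1 mod 199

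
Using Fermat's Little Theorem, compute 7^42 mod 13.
By Fermat: 7^{12} ≡ 1 mod 13. 42 = 3×12 + 6. So 7^{42} ≡ 7^{6} ≡ 12 mod 13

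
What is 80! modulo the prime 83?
(82)! = (80)! × (81) × (82) ≡ -1 mod 83. So (80)! ≡ -1 × [(82)(81)]^(-1) ≡ 41 mod 83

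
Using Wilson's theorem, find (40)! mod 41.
By Wilson's theorem, (40)! ≡ -1 ≡ 40 mod 41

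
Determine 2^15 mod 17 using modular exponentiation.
By repeated squaring (mod 17): 2^{1}≡2, 2^{2}≡4, 2^{4}≡16, 2^{8}≡1. Then 2^{15} = 2^{8+4+2+1} ≡ 1 × 16 × 4 × 2 ≡ 9 (mod 17)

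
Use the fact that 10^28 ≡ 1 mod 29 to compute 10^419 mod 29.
By Fermat: 10^{28} ≡ 1 mod 29. 419 ≡ 27 mod 28. So 10^{419} ≡ 10^{27} ≡ 3 mod 29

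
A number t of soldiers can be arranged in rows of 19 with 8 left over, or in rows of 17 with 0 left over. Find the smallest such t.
M = 19 × 17 = 323. M₁ = 17, y₁ ≡ 9 mod 19. M₂ = 19, y₂ ≡ 9 mod 17. t = 8×17×9 + 0×19×9 ≡ 255 mod 323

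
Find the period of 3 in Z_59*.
Powers of 3 mod 59: 3^1≡3, 3^2≡9, 3^3≡27, 3^4≡22, 3^5≡7, 3^6≡21, 3^7≡4, 3^8≡12, 3^9≡36, 3^10≡49, 3^11≡29, 3^12≡28, 3^13≡25, 3^14≡16, 3^15≡48, 3^16≡26, 3^17≡19, 3^18≡57, 3^19≡53, 3^20≡41, 3^21≡5, 3^22≡15, 3^23≡45, 3^24≡17, 3^25≡51, 3^26≡35, 3^27≡46, 3^28≡20, 3^29≡1. Order = 29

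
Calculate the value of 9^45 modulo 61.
By repeated squaring mod 61: 9^{1}≡9, 9^{2}≡20, 9^{4}≡34, 9^{8}≡58, 9^{16}≡9, 9^{32}≡20. Then 9^{45} = 9^{32+8+4+1} ≡ 20 × 58 × 34 × 9 ≡ 1 mod 61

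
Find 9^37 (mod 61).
By repeated squaring (mod 61): 9^{1}≡9, 9^{2}≡20, 9^{4}≡34, 9^{8}≡58, 9^{16}≡9, 9^{32}≡20. Then 9^{37} = 9^{32+4+1} ≡ 20 × 34 × 9 ≡ 20 (mod 61)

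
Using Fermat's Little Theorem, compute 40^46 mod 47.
By Fermat's Little Theorem, 40^{46} ≡ 1 mod 47 since 47 is prime and gcd(40, 47) = 1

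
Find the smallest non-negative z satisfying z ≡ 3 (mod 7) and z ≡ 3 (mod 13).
M = 7 × 13 = 91. M₁ = 13, y₁ ≡ 6 (mod 7). M₂ = 7, y₂ ≡ 2 (mod 13). z = 3×13×6 + 3×7×2 ≡ 3 (mod 91)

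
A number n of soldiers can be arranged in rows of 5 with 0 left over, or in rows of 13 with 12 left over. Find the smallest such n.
M = 5 × 13 = 65. M₁ = 13, y₁ ≡ 2 mod 5. M₂ = 5, y₂ ≡ 8 mod 13. n = 0×13×2 + 12×5×8 ≡ 25 mod 65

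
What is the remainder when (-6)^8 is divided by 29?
By repeated squaring mod 29: (-6)^{1}≡23, (-6)^{2}≡7, (-6)^{4}≡20, (-6)^{8}≡23. So (-6)^{8} ≡ 23 mod 29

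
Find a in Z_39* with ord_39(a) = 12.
2 has order 12 mod 39 since 2^{12} ≡ 1 (mod 39) and no smaller power works.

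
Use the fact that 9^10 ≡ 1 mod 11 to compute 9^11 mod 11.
By Fermat: 9^{10} ≡ 1 mod 11. So 9^{11} = 9^{10} · 9^{1} ≡ 9^{1} ≡ 9 mod 11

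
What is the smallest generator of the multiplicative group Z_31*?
g = 3. For each prime q|30: 3^{15}≡30, 3^{10}≡25, 3^{6}≡16, none ≡ 1, so ord_31(3) = 30 and 3 is a primitive root.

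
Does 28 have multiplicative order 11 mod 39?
Powers of 28 mod 39: 28^1≡28, 28^2≡4, 28^3≡34, 28^4≡16, 28^5≡19, 28^6≡25, 28^7≡37, 28^8≡22, 28^9≡31, 28^10≡10, 28^11≡7, 28^12≡1. 28^11≡7≢1, so ord ≠ 11. No, the actual order is 12.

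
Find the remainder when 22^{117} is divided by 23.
By Fermat: 22^{22} ≡ 1 mod 23. 117 = 5×22 + 7. So 22^{117} ≡ 22^{7} ≡ 22 mod 23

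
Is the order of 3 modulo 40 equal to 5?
Powers of 3 mod 40: 3^1≡3, 3^2≡9, 3^3≡27, 3^4≡1. Already 3^4≡1, so the order is 4 < 5. No, the actual order is 4.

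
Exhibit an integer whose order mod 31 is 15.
7 has order 15 mod 31 since 7^{15} ≡ 1 mod 31 and no smaller power works.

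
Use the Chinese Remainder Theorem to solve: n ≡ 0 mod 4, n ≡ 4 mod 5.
M = 4 × 5 = 20. M₁ = 5, y₁ ≡ 1 mod 4. M₂ = 4, y₂ ≡ 4 mod 5. n = 0×5×1 + 4×4×4 ≡ 4 mod 20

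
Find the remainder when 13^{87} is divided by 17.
By Fermat: 13^{16} ≡ 1 (mod 17). 87 = 5×16 + 7. So 13^{87} ≡ 13^{7} ≡ 4 (mod 17)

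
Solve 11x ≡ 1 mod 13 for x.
Since 13 is prime, by Fermat 11^(-1) ≡ 11^{11} ≡ 6 mod 13. Verify: 11 × 6 = 66 ≡ 1 mod 13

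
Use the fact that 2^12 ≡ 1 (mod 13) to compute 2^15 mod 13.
By Fermat: 2^{12} ≡ 1 (mod 13). So 2^{15} = 2^{12} · 2^{3} ≡ 2^{3} ≡ 8 (mod 13)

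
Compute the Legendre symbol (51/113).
(51/113) = 51^{56} mod 113 = 1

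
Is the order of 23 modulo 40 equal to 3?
Powers of 23 mod 40: 23^1≡23, 23^2≡9, 23^3≡7, 23^4≡1. 23^3≡7≢1, so ord ≠ 3. No, the actual order is 4.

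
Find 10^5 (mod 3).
Using Fermat: 10^{2} ≡ 1 (mod 3). 5 ≡ 1 (mod 2). So 10^{5} ≡ 10^{1} ≡ 1 (mod 3)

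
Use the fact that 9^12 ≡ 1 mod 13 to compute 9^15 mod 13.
By Fermat: 9^{12} ≡ 1 mod 13. So 9^{15} = 9^{12} · 9^{3} ≡ 9^{3} ≡ 1 mod 13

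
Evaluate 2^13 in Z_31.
By repeated squaring (mod 31): 2^{1}≡2, 2^{2}≡4, 2^{4}≡16, 2^{8}≡8. Then 2^{13} = 2^{8+4+1} ≡ 8 × 16 × 2 ≡ 8 (mod 31)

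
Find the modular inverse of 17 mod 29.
Since 29 is prime, by Fermat 17^(-1) ≡ 17^{27} ≡ 12 mod 29. Verify: 17 × 12 = 204 ≡ 1 mod 29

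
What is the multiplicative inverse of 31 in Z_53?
Since 53 is prime, by Fermat 31^(-1) ≡ 31^{51} ≡ 12 mod 53. Verify: 31 × 12 = 372 ≡ 1 mod 53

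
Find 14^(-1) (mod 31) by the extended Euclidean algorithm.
Extended GCD: 14(-11) + 31(5) = 1. So 14^(-1) ≡ -11 ≡ 20 (mod 31). Verify: 14 × 20 = 280 ≡ 1 (mod 31)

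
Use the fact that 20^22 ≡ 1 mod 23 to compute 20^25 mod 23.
By Fermat: 20^{22} ≡ 1 mod 23. So 20^{25} = 20^{22} · 20^{3} ≡ 20^{3} ≡ 19 mod 23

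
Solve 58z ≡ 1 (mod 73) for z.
Since 73 is prime, by Fermat 58^(-1) ≡ 58^{71} ≡ 34 (mod 73). Verify: 58 × 34 = 1972 ≡ 1 (mod 73)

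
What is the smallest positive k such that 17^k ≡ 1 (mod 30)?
Powers of 17 mod 30: 17^1≡17, 17^2≡19, 17^3≡23, 17^4≡1. Order = 4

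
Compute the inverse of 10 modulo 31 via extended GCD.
Extended GCD: 10(-3) + 31(1) = 1. So 10^(-1) ≡ -3 ≡ 28 (mod 31). Verify: 10 × 28 = 280 ≡ 1 (mod 31)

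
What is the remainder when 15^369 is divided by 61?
Using Fermat: 15^{60} ≡ 1 (mod 61). 369 ≡ 9 (mod 60). So 15^{369} ≡ 15^{9} ≡ 9 (mod 61)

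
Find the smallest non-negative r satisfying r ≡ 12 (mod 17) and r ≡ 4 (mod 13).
M = 17 × 13 = 221. M₁ = 13, y₁ ≡ 4 (mod 17). M₂ = 17, y₂ ≡ 10 (mod 13). r = 12×13×4 + 4×17×10 ≡ 199 (mod 221)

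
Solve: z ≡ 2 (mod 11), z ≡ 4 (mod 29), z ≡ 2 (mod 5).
M = 11 × 29 × 5 = 1595. M₁ = 145, y₁ ≡ 6 (mod 11). M₂ = 55, y₂ ≡ 19 (mod 29). M₃ = 319, y₃ ≡ 4 (mod 5). z = 2×145×6 + 4×55×19 + 2×319×4 ≡ 497 (mod 1595)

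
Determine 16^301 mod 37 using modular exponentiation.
Using Fermat: 16^{36} ≡ 1 mod 37. 301 ≡ 13 mod 36. So 16^{301} ≡ 16^{13} ≡ 9 mod 37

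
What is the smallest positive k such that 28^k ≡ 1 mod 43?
Powers of 28 mod 43: 28^1≡28, 28^2≡10, 28^3≡22, 28^4≡14, 28^5≡5, 28^6≡11, 28^7≡7, 28^8≡24, 28^9≡27, 28^10≡25, 28^11≡12, 28^12≡35, 28^13≡34, 28^14≡6, 28^15≡39, 28^16≡17, 28^17≡3, 28^18≡41, 28^19≡30, 28^20≡23, 28^21≡42, 28^22≡15, 28^23≡33, 28^24≡21, 28^25≡29, 28^26≡38, 28^27≡32, 28^28≡36, 28^29≡19, 28^30≡16, 28^31≡18, 28^32≡31, 28^33≡8, 28^34≡9, 28^35≡37, 28^36≡4, 28^37≡26, 28^38≡40, 28^39≡2, 28^40≡13, 28^41≡20, 28^42≡1. ord_43(28) = 42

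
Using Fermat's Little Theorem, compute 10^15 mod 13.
By Fermat: 10^{12} ≡ 1 mod 13. So 10^{15} = 10^{12} · 10^{3} ≡ 10^{3} ≡ 12 mod 13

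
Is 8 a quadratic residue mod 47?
By Euler's criterion: 8^{23} ≡ 1 (mod 47). Since this equals 1, 8 is a QR.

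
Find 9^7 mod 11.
By repeated squaring mod 11: 9^{1}≡9, 9^{2}≡4, 9^{4}≡5. Then 9^{7} = 9^{4+2+1} ≡ 5 × 4 × 9 ≡ 4 mod 11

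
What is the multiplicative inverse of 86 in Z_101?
Since 101 is prime, by Fermat 86^(-1) ≡ 86^{99} ≡ 74 (mod 101). Verify: 86 × 74 = 6364 ≡ 1 (mod 101)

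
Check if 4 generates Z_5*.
4^{2} ≡ 1 (mod 5) and 2 < 4, so ord_5(4) = 2 ≠ 4 and 4 is not a primitive root.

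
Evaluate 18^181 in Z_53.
Using Fermat: 18^{52} ≡ 1 (mod 53). 181 ≡ 25 (mod 52). So 18^{181} ≡ 18^{25} ≡ 50 (mod 53)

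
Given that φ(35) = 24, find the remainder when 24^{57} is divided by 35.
By Euler: 24^{24} ≡ 1 (mod 35) since gcd(24, 35) = 1. 57 = 2×24 + 9. So 24^{57} ≡ 24^{9} ≡ 34 (mod 35)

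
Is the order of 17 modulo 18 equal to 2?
Powers of 17 mod 18: 17^1≡17, 17^2≡1. First k with 17^k≡1 is k=2. Yes, ord_18(17) = 2.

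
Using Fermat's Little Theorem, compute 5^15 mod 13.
By Fermat: 5^{12} ≡ 1 (mod 13). So 5^{15} = 5^{12} · 5^{3} ≡ 5^{3} ≡ 8 (mod 13)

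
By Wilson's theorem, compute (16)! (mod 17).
By Wilson's theorem, (16)! ≡ -1 ≡ 16 (mod 17)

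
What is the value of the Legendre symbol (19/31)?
(19/31) = 19^{15} mod 31 = 1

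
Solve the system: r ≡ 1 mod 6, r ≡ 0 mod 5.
M = 6 × 5 = 30. M₁ = 5, y₁ ≡ 5 mod 6. M₂ = 6, y₂ ≡ 1 mod 5. r = 1×5×5 + 0×6×1 ≡ 25 mod 30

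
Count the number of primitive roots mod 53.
Number of primitive roots mod 53 = φ(p-1) = φ(52) = 24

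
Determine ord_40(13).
Powers of 13 mod 40: 13^1≡13, 13^2≡9, 13^3≡37, 13^4≡1. ord_40(13) = 4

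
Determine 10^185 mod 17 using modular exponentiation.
Using Fermat: 10^{16} ≡ 1 mod 17. 185 ≡ 9 mod 16. So 10^{185} ≡ 10^{9} ≡ 7 mod 17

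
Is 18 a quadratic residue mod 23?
By Euler's criterion: 18^{11} ≡ 1 mod 23. Since this equals 1, 18 is a QR.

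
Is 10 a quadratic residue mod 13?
By Euler's criterion: 10^{6} ≡ 1 mod 13. Since this equals 1, 10 is a QR.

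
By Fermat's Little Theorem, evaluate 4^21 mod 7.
By Fermat: 4^{6} ≡ 1 mod 7. 21 = 3×6 + 3. So 4^{21} ≡ 4^{3} ≡ 1 mod 7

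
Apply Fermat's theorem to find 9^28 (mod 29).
By Fermat's Little Theorem, 9^{28} ≡ 1 (mod 29) since 29 is prime and gcd(9, 29) = 1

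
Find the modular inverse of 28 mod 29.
Since 29 is prime, by Fermat 28^(-1) ≡ 28^{27} ≡ 28 mod 29. Verify: 28 × 28 = 784 ≡ 1 mod 29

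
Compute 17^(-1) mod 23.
Since 23 is prime, by Fermat 17^(-1) ≡ 17^{21} ≡ 19 mod 23. Verify: 17 × 19 = 323 ≡ 1 mod 23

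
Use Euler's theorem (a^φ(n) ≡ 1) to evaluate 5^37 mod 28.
By Euler: 5^{12} ≡ 1 mod 28 since gcd(5, 28) = 1. 37 = 3×12 + 1. So 5^{37} ≡ 5^{1} ≡ 5 mod 28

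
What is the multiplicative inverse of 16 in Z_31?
Since 31 is prime, by Fermat 16^(-1) ≡ 16^{29} ≡ 2 mod 31. Verify: 16 × 2 = 32 ≡ 1 mod 31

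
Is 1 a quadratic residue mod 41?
By Euler's criterion: 1^{20} ≡ 1 mod 41. Since this equals 1, 1 is a QR.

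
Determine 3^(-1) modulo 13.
Since 13 is prime, by Fermat 3^(-1) ≡ 3^{11} ≡ 9 mod 13. Verify: 3 × 9 = 27 ≡ 1 mod 13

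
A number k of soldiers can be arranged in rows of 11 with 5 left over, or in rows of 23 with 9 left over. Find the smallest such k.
M = 11 × 23 = 253. M₁ = 23, y₁ ≡ 1 (mod 11). M₂ = 11, y₂ ≡ 21 (mod 23). k = 5×23×1 + 9×11×21 ≡ 170 (mod 253)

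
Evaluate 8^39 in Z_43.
By repeated squaring (mod 43): 8^{1}≡8, 8^{2}≡21, 8^{4}≡11, 8^{8}≡35, 8^{16}≡21, 8^{32}≡11. Then 8^{39} = 8^{32+4+2+1} ≡ 11 × 11 × 21 × 8 ≡ 32 (mod 43)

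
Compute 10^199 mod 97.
Using Fermat: 10^{96} ≡ 1 (mod 97). 199 ≡ 7 (mod 96). So 10^{199} ≡ 10^{7} ≡ 76 (mod 97)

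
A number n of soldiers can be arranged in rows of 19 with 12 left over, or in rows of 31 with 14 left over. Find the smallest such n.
M = 19 × 31 = 589. M₁ = 31, y₁ ≡ 8 (mod 19). M₂ = 19, y₂ ≡ 18 (mod 31). n = 12×31×8 + 14×19×18 ≡ 107 (mod 589)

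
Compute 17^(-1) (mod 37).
Since 37 is prime, by Fermat 17^(-1) ≡ 17^{35} ≡ 24 (mod 37). Verify: 17 × 24 = 408 ≡ 1 (mod 37)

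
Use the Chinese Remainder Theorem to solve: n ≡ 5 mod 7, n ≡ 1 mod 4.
M = 7 × 4 = 28. M₁ = 4, y₁ ≡ 2 mod 7. M₂ = 7, y₂ ≡ 3 mod 4. n = 5×4×2 + 1×7×3 ≡ 5 mod 28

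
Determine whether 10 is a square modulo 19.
By Euler's criterion: 10^{9} ≡ 18 mod 19. Since this equals -1 (≡ 18), 10 is not a QR.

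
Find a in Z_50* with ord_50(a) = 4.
7 has order 4 mod 50 since 7^{4} ≡ 1 (mod 50) and no smaller power works.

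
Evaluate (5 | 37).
(5/37) = 5^{18} mod 37 = -1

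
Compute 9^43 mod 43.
Using Fermat: 9^{42} ≡ 1 (mod 43). 43 ≡ 1 (mod 42). So 9^{43} ≡ 9^{1} ≡ 9 (mod 43)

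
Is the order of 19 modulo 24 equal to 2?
Powers of 19 mod 24: 19^1≡19, 19^2≡1. First k with 19^k≡1 is k=2. Yes, ord_24(19) = 2.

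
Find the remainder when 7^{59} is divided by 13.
By Fermat: 7^{12} ≡ 1 (mod 13). 59 = 4×12 + 11. So 7^{59} ≡ 7^{11} ≡ 2 (mod 13)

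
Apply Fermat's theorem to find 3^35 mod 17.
By Fermat: 3^{16} ≡ 1 mod 17. 35 = 2×16 + 3. So 3^{35} ≡ 3^{3} ≡ 10 mod 17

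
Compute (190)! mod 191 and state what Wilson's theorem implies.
(190)! mod 191 = 190. Since this equals -1 (mod 191), Wilson confirms 191 is prime.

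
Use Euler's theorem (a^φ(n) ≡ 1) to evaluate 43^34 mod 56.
By Euler: 43^{24} ≡ 1 (mod 56) since gcd(43, 56) = 1. 34 = 1×24 + 10. So 43^{34} ≡ 43^{10} ≡ 1 (mod 56)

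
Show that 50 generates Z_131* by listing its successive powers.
50^1, 50^2, ..., 50^{130} mod 131: [50, 11, 26, 121, 24, 21, 2, 100, 22, 52, 111, 48, 42, 4, 69, 44, 104, 91, 96, 84, 8, 7, 88, 77, 51, 61, 37, 16, 14, 45, 23, 102, 122, 74, 32, 28, 90, 46, 73, 113, 17, 64, 56, 49, 92, 15, 95, 34, 128, 112, 98, 53, 30, 59, 68, 125, 93, 65, 106, 60, 118, 5, 119, 55, 130, 81, 120, 105, 10, 107, 110, 129, 31, 109, 79, 20, 83, 89, 127, 62, 87, 27, 40, 35, 47, 123, 124, 43, 54, 80, 70, 94, 115, 117, 86, 108, 29, 9, 57, 99, 103, 41, 85, 58, 18, 114, 67, 75, 82, 39, 116, 36, 97, 3, 19, 33, 78, 101, 72, 63, 6, 38, 66, 25, 71, 13, 126, 12, 76, 1]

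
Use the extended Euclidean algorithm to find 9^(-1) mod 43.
Extended GCD: 9(-19) + 43(4) = 1. So 9^(-1) ≡ -19 ≡ 24 mod 43. Verify: 9 × 24 = 216 ≡ 1 mod 43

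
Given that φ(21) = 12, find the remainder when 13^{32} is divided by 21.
By Euler: 13^{12} ≡ 1 (mod 21) since gcd(13, 21) = 1. 32 = 2×12 + 8. So 13^{32} ≡ 13^{8} ≡ 1 (mod 21)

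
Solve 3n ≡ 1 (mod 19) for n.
Since 19 is prime, by Fermat 3^(-1) ≡ 3^{17} ≡ 13 (mod 19). Verify: 3 × 13 = 39 ≡ 1 (mod 19)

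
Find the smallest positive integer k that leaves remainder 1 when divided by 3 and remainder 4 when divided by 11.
M = 3 × 11 = 33. M₁ = 11, y₁ ≡ 2 (mod 3). M₂ = 3, y₂ ≡ 4 (mod 11). k = 1×11×2 + 4×3×4 ≡ 4 (mod 33)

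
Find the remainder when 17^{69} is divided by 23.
By Fermat: 17^{22} ≡ 1 (mod 23). 69 = 3×22 + 3. So 17^{69} ≡ 17^{3} ≡ 14 (mod 23)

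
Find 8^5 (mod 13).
By repeated squaring (mod 13): 8^{1}≡8, 8^{2}≡12, 8^{4}≡1. Then 8^{5} = 8^{4+1} ≡ 1 × 8 ≡ 8 (mod 13)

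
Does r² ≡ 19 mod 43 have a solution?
By Euler's criterion: 19^{21} ≡ 42 mod 43. Since this equals -1 (≡ 42), 19 is not a QR.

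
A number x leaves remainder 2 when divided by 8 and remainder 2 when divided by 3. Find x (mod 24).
M = 8 × 3 = 24. M₁ = 3, y₁ ≡ 3 (mod 8). M₂ = 8, y₂ ≡ 2 (mod 3). x = 2×3×3 + 2×8×2 ≡ 2 (mod 24)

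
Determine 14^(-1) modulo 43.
Since 43 is prime, by Fermat 14^(-1) ≡ 14^{41} ≡ 40 (mod 43). Verify: 14 × 40 = 560 ≡ 1 (mod 43)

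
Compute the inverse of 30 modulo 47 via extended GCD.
Extended GCD: 30(11) + 47(-7) = 1. So 30^(-1) ≡ 11 (mod 47). Verify: 30 × 11 = 330 ≡ 1 (mod 47)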